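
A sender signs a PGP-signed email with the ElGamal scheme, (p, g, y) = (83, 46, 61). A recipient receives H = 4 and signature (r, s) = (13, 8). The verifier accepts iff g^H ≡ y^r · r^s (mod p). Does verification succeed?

passes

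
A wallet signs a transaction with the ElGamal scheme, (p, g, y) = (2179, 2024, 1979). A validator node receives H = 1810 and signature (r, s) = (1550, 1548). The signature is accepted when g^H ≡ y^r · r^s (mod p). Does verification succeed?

Left side g^H mod p:
2024^2 = 4096576 ≡ 56
2024^4 ≡ 56^2 = 3136 ≡ 957
2024^8 ≡ 957^2 = 915849 ≡ 669
2024^16 ≡ 669^2 = 447561 ≡ 866
2024^32 ≡ 866^2 = 749956 ≡ 380
2024^64 ≡ 380^2 = 144400 ≡ 586
2024^128 ≡ 586^2 = 343396 ≡ 1293
2024^256 ≡ 1293^2 = 1671849 ≡ 556
2024^512 ≡ 556^2 = 309136 ≡ 1897
2024^1024 ≡ 1897^2 = 3598609 ≡ 1080
1810 = 1024 + 512 + 256 + 16 + 2, so 2024^1810 ≡ 1080·1897·556·866·56 ≡ 990 (mod 2179)
Right side y^r · r^s mod p:
1979^2 = 3916441 ≡ 778
1979^4 ≡ 778^2 = 605284 ≡ 1701
1979^8 ≡ 1701^2 = 2893401 ≡ 1868
1979^16 ≡ 1868^2 = 3489424 ≡ 845
1979^32 ≡ 845^2 = 714025 ≡ 1492
1979^64 ≡ 1492^2 = 2226064 ≡ 1305
1979^128 ≡ 1305^2 = 1703025 ≡ 1226
1979^256 ≡ 1226^2 = 1503076 ≡ 1745
1979^512 ≡ 1745^2 = 3045025 ≡ 962
1979^1024 ≡ 962^2 = 925444 ≡ 1548
1550 = 1024 + 512 + 8 + 4 + 2, so 1979^1550 ≡ 1548·962·1868·1701·778 ≡ 480 (mod 2179)
1550^2 = 2402500 ≡ 1242
1550^4 ≡ 1242^2 = 1542564 ≡ 2011
1550^8 ≡ 2011^2 = 4044121 ≡ 2076
1550^16 ≡ 2076^2 = 4309776 ≡ 1893
1550^32 ≡ 1893^2 = 3583449 ≡ 1173
1550^64 ≡ 1173^2 = 1375929 ≡ 980
1550^128 ≡ 980^2 = 960400 ≡ 1640
1550^256 ≡ 1640^2 = 2689600 ≡ 714
1550^512 ≡ 714^2 = 509796 ≡ 2089
1550^1024 ≡ 2089^2 = 4363921 ≡ 1563
1548 = 1024 + 512 + 8 + 4, so 1550^1548 ≡ 1563·2089·2076·2011 ≡ 683 (mod 2179)
480·683 = 327840 ≡ 990 (mod 2179)
990 ≡ 990 (mod 2179), so the signature is genuine.

passes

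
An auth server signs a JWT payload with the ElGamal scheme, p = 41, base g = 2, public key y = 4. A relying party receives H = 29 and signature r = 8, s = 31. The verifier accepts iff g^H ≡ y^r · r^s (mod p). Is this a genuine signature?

Left side g^H mod p:
2^2 = 4
2^4 ≡ 4^2 = 16
2^8 ≡ 16^2 = 256 ≡ 10
2^16 ≡ 10^2 = 100 ≡ 18
29 = 16 + 8 + 4 + 1, so 2^29 ≡ 18·10·16·2 ≡ 20 (mod 41)
Right side y^r · r^s mod p:
4^2 = 16
4^4 ≡ 16^2 = 256 ≡ 10
4^8 ≡ 10^2 = 100 ≡ 18
8^2 = 64 ≡ 23
8^4 ≡ 23^2 = 529 ≡ 37
8^8 ≡ 37^2 = 1369 ≡ 16
8^16 ≡ 16^2 = 256 ≡ 10
31 = 16 + 8 + 4 + 2 + 1, so 8^31 ≡ 10·16·37·23·8 ≡ 33 (mod 41)
18·33 = 594 ≡ 20 (mod 41)
20 ≡ 20 (mod 41), so the signature is genuine.

genuine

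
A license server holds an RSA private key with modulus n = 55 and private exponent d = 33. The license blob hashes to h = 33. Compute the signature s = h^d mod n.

33

h^2 ≡ 33^2 = 1089 ≡ 44
h^4 ≡ 44^2 = 1936 ≡ 11
h^8 ≡ 11^2 = 121 ≡ 11
h^16 ≡ 11^2 = 121 ≡ 11
h^32 ≡ 11^2 = 121 ≡ 11
33 = 32 + 1, so h^33 ≡ 11·33 ≡ 33 (mod 55)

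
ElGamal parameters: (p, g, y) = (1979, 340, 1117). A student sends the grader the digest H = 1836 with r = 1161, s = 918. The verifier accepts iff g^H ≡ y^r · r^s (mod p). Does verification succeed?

passes

Left side g^H mod p:
Squares mod 1979: 340^1≡340, 340^2≡818, 340^4≡222, 340^8≡1788, 340^16≡859, 340^32≡1693, 340^64≡657, 340^128≡227, 340^256≡75, 340^512≡1667, 340^1024≡373
1836 = 1024 + 512 + 256 + 32 + 8 + 4, so 340^1836 ≡ 373·1667·75·1693·1788·222 ≡ 319 (mod 1979)
Right side y^r · r^s mod p:
Squares mod 1979: 1117^1≡1117, 1117^2≡919, 1117^4≡1507, 1117^8≡1136, 1117^16≡188, 1117^32≡1701, 1117^64≡103, 1117^128≡714, 1117^256≡1193, 1117^512≡348, 1117^1024≡385
1161 = 1024 + 128 + 8 + 1, so 1117^1161 ≡ 385·714·1136·1117 ≡ 1 (mod 1979)
Squares mod 1979: 1161^1≡1161, 1161^2≡222, 1161^4≡1788, 1161^8≡859, 1161^16≡1693, 1161^32≡657, 1161^64≡227, 1161^128≡75, 1161^256≡1667, 1161^512≡373
918 = 512 + 256 + 128 + 16 + 4 + 2, so 1161^918 ≡ 373·1667·75·1693·1788·222 ≡ 319 (mod 1979)
1·319 = 319 ≡ 319 (mod 1979)
319 ≡ 319 (mod 1979), so the signature is genuine.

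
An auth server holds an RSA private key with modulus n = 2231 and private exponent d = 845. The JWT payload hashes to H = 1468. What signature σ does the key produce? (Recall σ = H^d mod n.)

Squares mod 2231: H^1≡1468, H^2≡2109, H^4≡1498, H^8≡1849, H^16≡909, H^32≡811, H^64≡1807, H^128≡1296, H^256≡1904, H^512≡2072
845 = 512 + 256 + 64 + 8 + 4 + 1, so H^845 ≡ 2072·1904·1807·1849·1498·1468 ≡ 700 (mod 2231)

700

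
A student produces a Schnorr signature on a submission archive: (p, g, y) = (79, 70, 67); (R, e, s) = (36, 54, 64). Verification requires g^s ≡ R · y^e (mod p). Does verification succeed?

g^s mod p:
70^64 mod 79 = 50
R · y^e mod p:
67^54 mod 79 = 65
36·65 = 2340 ≡ 49 (mod 79)
50 ≠ 49; the check fails.

fails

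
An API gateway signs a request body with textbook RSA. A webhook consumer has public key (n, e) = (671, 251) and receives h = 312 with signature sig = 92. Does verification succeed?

Squares mod 671: sig^1≡92, sig^2≡412, sig^4≡652, sig^8≡361, sig^16≡147, sig^32≡137, sig^64≡652, sig^128≡361
251 = 128 + 64 + 32 + 16 + 8 + 2 + 1, so sig^251 ≡ 361·652·137·147·361·412·92 ≡ 312 (mod 671)
312 = h, so the signature checks out.

passes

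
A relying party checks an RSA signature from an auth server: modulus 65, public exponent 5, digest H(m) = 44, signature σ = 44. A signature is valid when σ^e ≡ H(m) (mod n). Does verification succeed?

passes

σ^2 ≡ 44^2 = 1936 ≡ 51
σ^4 ≡ 51^2 = 2601 ≡ 1
5 = 4 + 1, so σ^5 ≡ 1·44 ≡ 44 (mod 65)
Since 44 equals the digest 44, verification succeeds.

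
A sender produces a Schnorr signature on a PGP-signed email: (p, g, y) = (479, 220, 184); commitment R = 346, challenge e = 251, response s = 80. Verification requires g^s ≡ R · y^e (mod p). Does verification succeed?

fails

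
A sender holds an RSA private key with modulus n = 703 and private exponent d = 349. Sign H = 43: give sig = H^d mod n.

339

H^2 ≡ 43^2 = 1849 ≡ 443
H^4 ≡ 443^2 = 196249 ≡ 112
H^8 ≡ 112^2 = 12544 ≡ 593
H^16 ≡ 593^2 = 351649 ≡ 149
H^32 ≡ 149^2 = 22201 ≡ 408
H^64 ≡ 408^2 = 166464 ≡ 556
H^128 ≡ 556^2 = 309136 ≡ 519
H^256 ≡ 519^2 = 269361 ≡ 112
349 = 256 + 64 + 16 + 8 + 4 + 1, so H^349 ≡ 112·556·149·593·112·43 ≡ 339 (mod 703)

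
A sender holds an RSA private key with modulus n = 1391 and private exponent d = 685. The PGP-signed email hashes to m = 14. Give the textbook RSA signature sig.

m^2 ≡ 14^2 = 196
m^4 ≡ 196^2 = 38416 ≡ 859
m^8 ≡ 859^2 = 737881 ≡ 651
m^16 ≡ 651^2 = 423801 ≡ 937
m^32 ≡ 937^2 = 877969 ≡ 248
m^64 ≡ 248^2 = 61504 ≡ 300
m^128 ≡ 300^2 = 90000 ≡ 976
m^256 ≡ 976^2 = 952576 ≡ 1132
m^512 ≡ 1132^2 = 1281424 ≡ 313
685 = 512 + 128 + 32 + 8 + 4 + 1, so m^685 ≡ 313·976·248·651·859·14 ≡ 1106 (mod 1391)

1106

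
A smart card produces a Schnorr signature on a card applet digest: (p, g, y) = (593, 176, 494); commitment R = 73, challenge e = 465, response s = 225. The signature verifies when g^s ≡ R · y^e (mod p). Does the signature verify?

verifies

g^s mod p:
176^2 = 30976 ≡ 140
176^4 ≡ 140^2 = 19600 ≡ 31
176^8 ≡ 31^2 = 961 ≡ 368
176^16 ≡ 368^2 = 135424 ≡ 220
176^32 ≡ 220^2 = 48400 ≡ 367
176^64 ≡ 367^2 = 134689 ≡ 78
176^128 ≡ 78^2 = 6084 ≡ 154
225 = 128 + 64 + 32 + 1, so 176^225 ≡ 154·78·367·176 ≡ 276 (mod 593)
R · y^e mod p:
494^2 = 244036 ≡ 313
494^4 ≡ 313^2 = 97969 ≡ 124
494^8 ≡ 124^2 = 15376 ≡ 551
494^16 ≡ 551^2 = 303601 ≡ 578
494^32 ≡ 578^2 = 334084 ≡ 225
494^64 ≡ 225^2 = 50625 ≡ 220
494^128 ≡ 220^2 = 48400 ≡ 367
494^256 ≡ 367^2 = 134689 ≡ 78
465 = 256 + 128 + 64 + 16 + 1, so 494^465 ≡ 78·367·220·578·494 ≡ 150 (mod 593)
73·150 = 10950 ≡ 276 (mod 593)
276 ≡ 276 (mod 593); signature holds.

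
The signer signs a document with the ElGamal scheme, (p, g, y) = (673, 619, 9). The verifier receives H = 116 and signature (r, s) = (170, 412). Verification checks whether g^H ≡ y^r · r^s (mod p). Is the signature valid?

valid

Left side g^H mod p:
619^2 = 383161 ≡ 224
619^4 ≡ 224^2 = 50176 ≡ 374
619^8 ≡ 374^2 = 139876 ≡ 565
619^16 ≡ 565^2 = 319225 ≡ 223
619^32 ≡ 223^2 = 49729 ≡ 600
619^64 ≡ 600^2 = 360000 ≡ 618
116 = 64 + 32 + 16 + 4, so 619^116 ≡ 618·600·223·374 ≡ 477 (mod 673)
Right side y^r · r^s mod p:
9^2 = 81
9^4 ≡ 81^2 = 6561 ≡ 504
9^8 ≡ 504^2 = 254016 ≡ 295
9^16 ≡ 295^2 = 87025 ≡ 208
9^32 ≡ 208^2 = 43264 ≡ 192
9^64 ≡ 192^2 = 36864 ≡ 522
9^128 ≡ 522^2 = 272484 ≡ 592
170 = 128 + 32 + 8 + 2, so 9^170 ≡ 592·192·295·81 ≡ 81 (mod 673)
170^2 = 28900 ≡ 634
170^4 ≡ 634^2 = 401956 ≡ 175
170^8 ≡ 175^2 = 30625 ≡ 340
170^16 ≡ 340^2 = 115600 ≡ 517
170^32 ≡ 517^2 = 267289 ≡ 108
170^64 ≡ 108^2 = 11664 ≡ 223
170^128 ≡ 223^2 = 49729 ≡ 600
170^256 ≡ 600^2 = 360000 ≡ 618
412 = 256 + 128 + 16 + 8 + 4, so 170^412 ≡ 618·600·517·340·175 ≡ 305 (mod 673)
81·305 = 24705 ≡ 477 (mod 673)
477 ≡ 477 (mod 673), so the signature is genuine.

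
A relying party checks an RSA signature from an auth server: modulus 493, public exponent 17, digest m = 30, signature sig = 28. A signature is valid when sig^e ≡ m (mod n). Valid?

no

sig^17 mod 493 = 28
28 ≠ 30, so verification fails.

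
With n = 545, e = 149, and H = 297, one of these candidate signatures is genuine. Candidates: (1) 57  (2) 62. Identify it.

Candidate 1: 57^2 = 3249 ≡ 524; 57^4 ≡ 524^2 = 274576 ≡ 441; 57^8 ≡ 441^2 = 194481 ≡ 461; 57^16 ≡ 461^2 = 212521 ≡ 516; 57^32 ≡ 516^2 = 266256 ≡ 296; 57^64 ≡ 296^2 = 87616 ≡ 416; 57^128 ≡ 416^2 = 173056 ≡ 291; 149 = 128 + 16 + 4 + 1, so 57^149 ≡ 291·516·441·57 ≡ 297 (mod 545)
  → matches H = 297
Candidate 2: 62^2 = 3844 ≡ 29; 62^4 ≡ 29^2 = 841 ≡ 296; 62^8 ≡ 296^2 = 87616 ≡ 416; 62^16 ≡ 416^2 = 173056 ≡ 291; 62^32 ≡ 291^2 = 84681 ≡ 206; 62^64 ≡ 206^2 = 42436 ≡ 471; 62^128 ≡ 471^2 = 221841 ≡ 26; 149 = 128 + 16 + 4 + 1, so 62^149 ≡ 26·291·296·62 ≡ 492 (mod 545)

1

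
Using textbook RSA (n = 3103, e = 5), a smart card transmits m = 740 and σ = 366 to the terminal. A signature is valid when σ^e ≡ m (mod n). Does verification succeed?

passes

σ^2 ≡ 366^2 = 133956 ≡ 527
σ^4 ≡ 527^2 = 277729 ≡ 1562
5 = 4 + 1, so σ^5 ≡ 1562·366 ≡ 740 (mod 3103)
740 = m, so the signature checks out.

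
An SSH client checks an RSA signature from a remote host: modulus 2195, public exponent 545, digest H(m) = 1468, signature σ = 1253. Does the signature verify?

Squares mod 2195: σ^1≡1253, σ^2≡584, σ^4≡831, σ^8≡1331, σ^16≡196, σ^32≡1101, σ^64≡561, σ^128≡836, σ^256≡886, σ^512≡1381
545 = 512 + 32 + 1, so σ^545 ≡ 1381·1101·1253 ≡ 1468 (mod 2195)
σ^545 mod 2195 = 1468 matches H(m).

verifies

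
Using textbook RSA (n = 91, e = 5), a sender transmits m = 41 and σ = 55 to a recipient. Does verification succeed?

σ^5 mod 91 = 48
48 ≠ 41, so verification fails.

fails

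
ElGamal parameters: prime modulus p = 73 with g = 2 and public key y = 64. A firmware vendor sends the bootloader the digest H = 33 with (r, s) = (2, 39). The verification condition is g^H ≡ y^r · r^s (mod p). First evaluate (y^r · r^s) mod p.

64

Squares mod 73: 64^1≡64, 64^2≡8
64^2 ≡ 8 (mod 73)
Squares mod 73: 2^1≡2, 2^2≡4, 2^4≡16, 2^8≡37, 2^16≡55, 2^32≡32
39 = 32 + 4 + 2 + 1, so 2^39 ≡ 32·16·4·2 ≡ 8 (mod 73)
y^r · r^s ≡ 8·8 = 64 ≡ 64 (mod 73)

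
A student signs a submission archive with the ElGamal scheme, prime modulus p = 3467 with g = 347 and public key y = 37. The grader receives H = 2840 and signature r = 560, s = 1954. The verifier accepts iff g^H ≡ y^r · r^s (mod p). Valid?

yes

Left side g^H mod p:
Squares mod 3467: 347^1≡347, 347^2≡2531, 347^4≡2412, 347^8≡118, 347^16≡56, 347^32≡3136, 347^64≡2084, 347^128≡2372, 347^256≡2910, 347^512≡1686, 347^1024≡3123, 347^2048≡458
2840 = 2048 + 512 + 256 + 16 + 8, so 347^2840 ≡ 458·1686·2910·56·118 ≡ 725 (mod 3467)
Right side y^r · r^s mod p:
Squares mod 3467: 37^1≡37, 37^2≡1369, 37^4≡1981, 37^8≡3184, 37^16≡348, 37^32≡3226, 37^64≡2609, 37^128≡1160, 37^256≡404, 37^512≡267
560 = 512 + 32 + 16, so 37^560 ≡ 267·3226·348 ≡ 597 (mod 3467)
Squares mod 3467: 560^1≡560, 560^2≡1570, 560^4≡3330, 560^8≡1434, 560^16≡425, 560^32≡341, 560^64≡1870, 560^128≡2164, 560^256≡2446, 560^512≡2341, 560^1024≡2421
1954 = 1024 + 512 + 256 + 128 + 32 + 2, so 560^1954 ≡ 2421·2341·2446·2164·341·1570 ≡ 1093 (mod 3467)
597·1093 = 652521 ≡ 725 (mod 3467)
725 ≡ 725 (mod 3467), so the signature is genuine.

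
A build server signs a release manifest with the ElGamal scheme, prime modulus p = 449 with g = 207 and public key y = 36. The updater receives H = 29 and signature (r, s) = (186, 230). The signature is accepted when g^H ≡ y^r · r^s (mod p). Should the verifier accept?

reject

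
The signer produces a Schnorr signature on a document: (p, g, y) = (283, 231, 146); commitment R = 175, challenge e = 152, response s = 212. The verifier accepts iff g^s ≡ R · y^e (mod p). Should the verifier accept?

accept

g^s mod p:
231^2 = 53361 ≡ 157
231^4 ≡ 157^2 = 24649 ≡ 28
231^8 ≡ 28^2 = 784 ≡ 218
231^16 ≡ 218^2 = 47524 ≡ 263
231^32 ≡ 263^2 = 69169 ≡ 117
231^64 ≡ 117^2 = 13689 ≡ 105
231^128 ≡ 105^2 = 11025 ≡ 271
212 = 128 + 64 + 16 + 4, so 231^212 ≡ 271·105·263·28 ≡ 81 (mod 283)
R · y^e mod p:
146^2 = 21316 ≡ 91
146^4 ≡ 91^2 = 8281 ≡ 74
146^8 ≡ 74^2 = 5476 ≡ 99
146^16 ≡ 99^2 = 9801 ≡ 179
146^32 ≡ 179^2 = 32041 ≡ 62
146^64 ≡ 62^2 = 3844 ≡ 165
146^128 ≡ 165^2 = 27225 ≡ 57
152 = 128 + 16 + 8, so 146^152 ≡ 57·179·99 ≡ 70 (mod 283)
175·70 = 12250 ≡ 81 (mod 283)
81 ≡ 81 (mod 283); signature holds.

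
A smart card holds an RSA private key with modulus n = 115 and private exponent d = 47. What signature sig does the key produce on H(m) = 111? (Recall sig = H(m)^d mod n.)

51

Squares mod 115: (H(m))^1≡111, (H(m))^2≡16, (H(m))^4≡26, (H(m))^8≡101, (H(m))^16≡81, (H(m))^32≡6
47 = 32 + 8 + 4 + 2 + 1, so (H(m))^47 ≡ 6·101·26·16·111 ≡ 51 (mod 115)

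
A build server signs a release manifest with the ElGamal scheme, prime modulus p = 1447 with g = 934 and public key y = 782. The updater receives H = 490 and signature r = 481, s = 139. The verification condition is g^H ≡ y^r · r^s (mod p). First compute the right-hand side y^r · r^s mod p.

782^2 = 611524 ≡ 890
782^4 ≡ 890^2 = 792100 ≡ 591
782^8 ≡ 591^2 = 349281 ≡ 554
782^16 ≡ 554^2 = 306916 ≡ 152
782^32 ≡ 152^2 = 23104 ≡ 1399
782^64 ≡ 1399^2 = 1957201 ≡ 857
782^128 ≡ 857^2 = 734449 ≡ 820
782^256 ≡ 820^2 = 672400 ≡ 992
481 = 256 + 128 + 64 + 32 + 1, so 782^481 ≡ 992·820·857·1399·782 ≡ 235 (mod 1447)
481^2 = 231361 ≡ 1288
481^4 ≡ 1288^2 = 1658944 ≡ 682
481^8 ≡ 682^2 = 465124 ≡ 637
481^16 ≡ 637^2 = 405769 ≡ 609
481^32 ≡ 609^2 = 370881 ≡ 449
481^64 ≡ 449^2 = 201601 ≡ 468
481^128 ≡ 468^2 = 219024 ≡ 527
139 = 128 + 8 + 2 + 1, so 481^139 ≡ 527·637·1288·481 ≡ 387 (mod 1447)
y^r · r^s ≡ 235·387 = 90945 ≡ 1231 (mod 1447)

1231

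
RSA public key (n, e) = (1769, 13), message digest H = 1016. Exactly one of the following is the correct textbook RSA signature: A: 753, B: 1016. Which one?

B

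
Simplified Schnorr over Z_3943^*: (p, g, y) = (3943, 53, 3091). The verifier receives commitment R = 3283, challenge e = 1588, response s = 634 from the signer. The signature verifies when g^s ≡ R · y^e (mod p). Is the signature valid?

g^s mod p:
53^2 = 2809
53^4 ≡ 2809^2 = 7890481 ≡ 538
53^8 ≡ 538^2 = 289444 ≡ 1605
53^16 ≡ 1605^2 = 2576025 ≡ 1246
53^32 ≡ 1246^2 = 1552516 ≡ 2917
53^64 ≡ 2917^2 = 8508889 ≡ 3838
53^128 ≡ 3838^2 = 14730244 ≡ 3139
53^256 ≡ 3139^2 = 9853321 ≡ 3707
53^512 ≡ 3707^2 = 13741849 ≡ 494
634 = 512 + 64 + 32 + 16 + 8 + 2, so 53^634 ≡ 494·3838·2917·1246·1605·2809 ≡ 2430 (mod 3943)
R · y^e mod p:
3091^2 = 9554281 ≡ 392
3091^4 ≡ 392^2 = 153664 ≡ 3830
3091^8 ≡ 3830^2 = 14668900 ≡ 940
3091^16 ≡ 940^2 = 883600 ≡ 368
3091^32 ≡ 368^2 = 135424 ≡ 1362
3091^64 ≡ 1362^2 = 1855044 ≡ 1834
3091^128 ≡ 1834^2 = 3363556 ≡ 177
3091^256 ≡ 177^2 = 31329 ≡ 3728
3091^512 ≡ 3728^2 = 13897984 ≡ 2852
3091^1024 ≡ 2852^2 = 8133904 ≡ 3438
1588 = 1024 + 512 + 32 + 16 + 4, so 3091^1588 ≡ 3438·2852·1362·368·3830 ≡ 534 (mod 3943)
3283·534 = 1753122 ≡ 2430 (mod 3943)
2430 ≡ 2430 (mod 3943); signature holds.

valid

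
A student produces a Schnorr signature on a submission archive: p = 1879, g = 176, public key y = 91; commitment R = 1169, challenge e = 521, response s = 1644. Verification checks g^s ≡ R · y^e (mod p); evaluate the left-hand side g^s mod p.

176^2 = 30976 ≡ 912
176^4 ≡ 912^2 = 831744 ≡ 1226
176^8 ≡ 1226^2 = 1503076 ≡ 1755
176^16 ≡ 1755^2 = 3080025 ≡ 344
176^32 ≡ 344^2 = 118336 ≡ 1838
176^64 ≡ 1838^2 = 3378244 ≡ 1681
176^128 ≡ 1681^2 = 2825761 ≡ 1624
176^256 ≡ 1624^2 = 2637376 ≡ 1139
176^512 ≡ 1139^2 = 1297321 ≡ 811
176^1024 ≡ 811^2 = 657721 ≡ 71
1644 = 1024 + 512 + 64 + 32 + 8 + 4, so 176^1644 ≡ 71·811·1681·1838·1755·1226 ≡ 387 (mod 1879)

387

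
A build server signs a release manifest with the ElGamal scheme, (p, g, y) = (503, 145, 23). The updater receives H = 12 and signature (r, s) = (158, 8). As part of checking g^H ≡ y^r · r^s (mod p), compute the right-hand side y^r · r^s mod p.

23^2 = 529 ≡ 26
23^4 ≡ 26^2 = 676 ≡ 173
23^8 ≡ 173^2 = 29929 ≡ 252
23^16 ≡ 252^2 = 63504 ≡ 126
23^32 ≡ 126^2 = 15876 ≡ 283
23^64 ≡ 283^2 = 80089 ≡ 112
23^128 ≡ 112^2 = 12544 ≡ 472
158 = 128 + 16 + 8 + 4 + 2, so 23^158 ≡ 472·126·252·173·26 ≡ 301 (mod 503)
158^2 = 24964 ≡ 317
158^4 ≡ 317^2 = 100489 ≡ 392
158^8 ≡ 392^2 = 153664 ≡ 249
y^r · r^s ≡ 301·249 = 74949 ≡ 2 (mod 503)

2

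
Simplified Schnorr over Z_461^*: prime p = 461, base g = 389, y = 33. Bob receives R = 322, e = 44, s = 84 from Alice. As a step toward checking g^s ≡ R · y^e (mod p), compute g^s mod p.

416

389^2 = 151321 ≡ 113
389^4 ≡ 113^2 = 12769 ≡ 322
389^8 ≡ 322^2 = 103684 ≡ 420
389^16 ≡ 420^2 = 176400 ≡ 298
389^32 ≡ 298^2 = 88804 ≡ 292
389^64 ≡ 292^2 = 85264 ≡ 440
84 = 64 + 16 + 4, so 389^84 ≡ 440·298·322 ≡ 416 (mod 461)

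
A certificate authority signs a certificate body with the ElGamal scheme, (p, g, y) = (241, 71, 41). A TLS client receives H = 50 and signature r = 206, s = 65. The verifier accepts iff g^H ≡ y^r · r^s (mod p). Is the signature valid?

invalid

Left side g^H mod p:
71^2 = 5041 ≡ 221
71^4 ≡ 221^2 = 48841 ≡ 159
71^8 ≡ 159^2 = 25281 ≡ 217
71^16 ≡ 217^2 = 47089 ≡ 94
71^32 ≡ 94^2 = 8836 ≡ 160
50 = 32 + 16 + 2, so 71^50 ≡ 160·94·221 ≡ 209 (mod 241)
Right side y^r · r^s mod p:
41^2 = 1681 ≡ 235
41^4 ≡ 235^2 = 55225 ≡ 36
41^8 ≡ 36^2 = 1296 ≡ 91
41^16 ≡ 91^2 = 8281 ≡ 87
41^32 ≡ 87^2 = 7569 ≡ 98
41^64 ≡ 98^2 = 9604 ≡ 205
41^128 ≡ 205^2 = 42025 ≡ 91
206 = 128 + 64 + 8 + 4 + 2, so 41^206 ≡ 91·205·91·36·235 ≡ 25 (mod 241)
206^2 = 42436 ≡ 20
206^4 ≡ 20^2 = 400 ≡ 159
206^8 ≡ 159^2 = 25281 ≡ 217
206^16 ≡ 217^2 = 47089 ≡ 94
206^32 ≡ 94^2 = 8836 ≡ 160
206^64 ≡ 160^2 = 25600 ≡ 54
65 = 64 + 1, so 206^65 ≡ 54·206 ≡ 38 (mod 241)
25·38 = 950 ≡ 227 (mod 241)
209 ≠ 227, so verification fails.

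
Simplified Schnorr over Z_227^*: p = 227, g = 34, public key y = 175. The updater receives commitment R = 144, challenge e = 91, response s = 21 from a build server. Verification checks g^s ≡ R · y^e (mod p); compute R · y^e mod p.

175^2 = 30625 ≡ 207
175^4 ≡ 207^2 = 42849 ≡ 173
175^8 ≡ 173^2 = 29929 ≡ 192
175^16 ≡ 192^2 = 36864 ≡ 90
175^32 ≡ 90^2 = 8100 ≡ 155
175^64 ≡ 155^2 = 24025 ≡ 190
91 = 64 + 16 + 8 + 2 + 1, so 175^91 ≡ 190·90·192·207·175 ≡ 129 (mod 227)
R · y^e ≡ 144·129 = 18576 ≡ 189 (mod 227)

189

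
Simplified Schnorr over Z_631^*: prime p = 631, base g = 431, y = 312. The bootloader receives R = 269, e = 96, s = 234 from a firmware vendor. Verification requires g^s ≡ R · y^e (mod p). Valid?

no

g^s mod p:
431^2 = 185761 ≡ 247
431^4 ≡ 247^2 = 61009 ≡ 433
431^8 ≡ 433^2 = 187489 ≡ 82
431^16 ≡ 82^2 = 6724 ≡ 414
431^32 ≡ 414^2 = 171396 ≡ 395
431^64 ≡ 395^2 = 156025 ≡ 168
431^128 ≡ 168^2 = 28224 ≡ 460
234 = 128 + 64 + 32 + 8 + 2, so 431^234 ≡ 460·168·395·82·247 ≡ 505 (mod 631)
R · y^e mod p:
312^2 = 97344 ≡ 170
312^4 ≡ 170^2 = 28900 ≡ 505
312^8 ≡ 505^2 = 255025 ≡ 101
312^16 ≡ 101^2 = 10201 ≡ 105
312^32 ≡ 105^2 = 11025 ≡ 298
312^64 ≡ 298^2 = 88804 ≡ 464
96 = 64 + 32, so 312^96 ≡ 464·298 ≡ 83 (mod 631)
269·83 = 22327 ≡ 242 (mod 631)
505 ≠ 242; the check fails.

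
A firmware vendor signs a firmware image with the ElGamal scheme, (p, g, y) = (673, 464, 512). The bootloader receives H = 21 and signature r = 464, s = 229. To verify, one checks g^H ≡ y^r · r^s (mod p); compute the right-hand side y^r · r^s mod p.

512^464 mod 673 = 1
464^229 mod 673 = 665
y^r · r^s ≡ 1·665 = 665 ≡ 665 (mod 673)

665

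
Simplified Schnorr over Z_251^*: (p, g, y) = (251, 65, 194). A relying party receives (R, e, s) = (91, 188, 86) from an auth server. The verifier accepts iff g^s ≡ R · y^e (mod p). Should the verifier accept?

accept

g^s mod p:
65^86 mod 251 = 214
R · y^e mod p:
194^188 mod 251 = 52
91·52 = 4732 ≡ 214 (mod 251)
214 ≡ 214 (mod 251); signature holds.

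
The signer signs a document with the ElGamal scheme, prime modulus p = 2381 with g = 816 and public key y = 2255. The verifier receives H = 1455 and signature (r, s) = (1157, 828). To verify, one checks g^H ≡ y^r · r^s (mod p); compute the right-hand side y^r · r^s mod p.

819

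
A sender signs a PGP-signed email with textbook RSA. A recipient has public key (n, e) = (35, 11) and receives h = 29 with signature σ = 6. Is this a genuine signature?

Squares mod 35: σ^1≡6, σ^2≡1, σ^4≡1, σ^8≡1
11 = 8 + 2 + 1, so σ^11 ≡ 1·1·6 ≡ 6 (mod 35)
The recovered value 6 does not match the digest 29.

forged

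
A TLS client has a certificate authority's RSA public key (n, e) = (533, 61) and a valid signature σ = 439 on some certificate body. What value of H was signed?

504

σ^61 mod 533 = 504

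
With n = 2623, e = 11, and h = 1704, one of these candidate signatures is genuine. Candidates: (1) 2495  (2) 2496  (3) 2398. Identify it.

Candidate 1: Squares mod 2623: 2495^1≡2495, 2495^2≡646, 2495^4≡259, 2495^8≡1506; 11 = 8 + 2 + 1, so 2495^11 ≡ 1506·646·2495 ≡ 1420 (mod 2623)
Candidate 2: Squares mod 2623: 2496^1≡2496, 2496^2≡391, 2496^4≡747, 2496^8≡1933; 11 = 8 + 2 + 1, so 2496^11 ≡ 1933·391·2496 ≡ 1704 (mod 2623)
  → matches h = 1704
Candidate 3: Squares mod 2623: 2398^1≡2398, 2398^2≡788, 2398^4≡1916, 2398^8≡1479; 11 = 8 + 2 + 1, so 2398^11 ≡ 1479·788·2398 ≡ 2479 (mod 2623)

2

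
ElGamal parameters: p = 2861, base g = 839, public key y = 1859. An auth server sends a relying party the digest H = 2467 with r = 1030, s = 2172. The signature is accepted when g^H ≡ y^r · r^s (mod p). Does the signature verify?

does not verify

Left side g^H mod p:
839^2 = 703921 ≡ 115
839^4 ≡ 115^2 = 13225 ≡ 1781
839^8 ≡ 1781^2 = 3171961 ≡ 1973
839^16 ≡ 1973^2 = 3892729 ≡ 1769
839^32 ≡ 1769^2 = 3129361 ≡ 2288
839^64 ≡ 2288^2 = 5234944 ≡ 2175
839^128 ≡ 2175^2 = 4730625 ≡ 1392
839^256 ≡ 1392^2 = 1937664 ≡ 767
839^512 ≡ 767^2 = 588289 ≡ 1784
839^1024 ≡ 1784^2 = 3182656 ≡ 1224
839^2048 ≡ 1224^2 = 1498176 ≡ 1873
2467 = 2048 + 256 + 128 + 32 + 2 + 1, so 839^2467 ≡ 1873·767·1392·2288·115·839 ≡ 1520 (mod 2861)
Right side y^r · r^s mod p:
1859^2 = 3455881 ≡ 2654
1859^4 ≡ 2654^2 = 7043716 ≡ 2795
1859^8 ≡ 2795^2 = 7812025 ≡ 1495
1859^16 ≡ 1495^2 = 2235025 ≡ 584
1859^32 ≡ 584^2 = 341056 ≡ 597
1859^64 ≡ 597^2 = 356409 ≡ 1645
1859^128 ≡ 1645^2 = 2706025 ≡ 2380
1859^256 ≡ 2380^2 = 5664400 ≡ 2481
1859^512 ≡ 2481^2 = 6155361 ≡ 1350
1859^1024 ≡ 1350^2 = 1822500 ≡ 43
1030 = 1024 + 4 + 2, so 1859^1030 ≡ 43·2795·2654 ≡ 961 (mod 2861)
1030^2 = 1060900 ≡ 2330
1030^4 ≡ 2330^2 = 5428900 ≡ 1583
1030^8 ≡ 1583^2 = 2505889 ≡ 2514
1030^16 ≡ 2514^2 = 6320196 ≡ 247
1030^32 ≡ 247^2 = 61009 ≡ 928
1030^64 ≡ 928^2 = 861184 ≡ 23
1030^128 ≡ 23^2 = 529
1030^256 ≡ 529^2 = 279841 ≡ 2324
1030^512 ≡ 2324^2 = 5400976 ≡ 2269
1030^1024 ≡ 2269^2 = 5148361 ≡ 1422
1030^2048 ≡ 1422^2 = 2022084 ≡ 2218
2172 = 2048 + 64 + 32 + 16 + 8 + 4, so 1030^2172 ≡ 2218·23·928·247·2514·1583 ≡ 2122 (mod 2861)
961·2122 = 2039242 ≡ 2210 (mod 2861)
1520 ≠ 2210, so verification fails.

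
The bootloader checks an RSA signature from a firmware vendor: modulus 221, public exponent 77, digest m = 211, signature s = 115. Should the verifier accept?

reject

s^77 mod 221 = 98
98 ≠ 211, so verification fails.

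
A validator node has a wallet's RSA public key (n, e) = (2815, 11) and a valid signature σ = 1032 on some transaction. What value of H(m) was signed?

1083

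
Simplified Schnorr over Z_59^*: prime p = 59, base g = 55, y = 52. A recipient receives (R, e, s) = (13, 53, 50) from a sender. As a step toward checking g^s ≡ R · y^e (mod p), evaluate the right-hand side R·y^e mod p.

52^2 = 2704 ≡ 49
52^4 ≡ 49^2 = 2401 ≡ 41
52^8 ≡ 41^2 = 1681 ≡ 29
52^16 ≡ 29^2 = 841 ≡ 15
52^32 ≡ 15^2 = 225 ≡ 48
53 = 32 + 16 + 4 + 1, so 52^53 ≡ 48·15·41·52 ≡ 37 (mod 59)
R · y^e ≡ 13·37 = 481 ≡ 9 (mod 59)

9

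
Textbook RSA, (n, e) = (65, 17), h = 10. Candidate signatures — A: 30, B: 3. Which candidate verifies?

Candidate A: Squares mod 65: 30^1≡30, 30^2≡55, 30^4≡35, 30^8≡55, 30^16≡35; 17 = 16 + 1, so 30^17 ≡ 35·30 ≡ 10 (mod 65)
  → matches h = 10
Candidate B: Squares mod 65: 3^1≡3, 3^2≡9, 3^4≡16, 3^8≡61, 3^16≡16; 17 = 16 + 1, so 3^17 ≡ 16·3 ≡ 48 (mod 65)

A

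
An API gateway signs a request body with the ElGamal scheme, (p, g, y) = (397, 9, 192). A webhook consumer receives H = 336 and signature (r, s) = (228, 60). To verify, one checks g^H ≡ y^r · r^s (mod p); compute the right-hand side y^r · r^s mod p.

206

192^228 mod 397 = 171
228^60 mod 397 = 108
y^r · r^s ≡ 171·108 = 18468 ≡ 206 (mod 397)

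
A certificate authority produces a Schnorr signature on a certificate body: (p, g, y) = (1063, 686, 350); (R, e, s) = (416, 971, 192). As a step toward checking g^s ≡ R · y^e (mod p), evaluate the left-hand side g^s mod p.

923

Squares mod 1063: 686^1≡686, 686^2≡750, 686^4≡173, 686^8≡165, 686^16≡650, 686^32≡489, 686^64≡1009, 686^128≡790
192 = 128 + 64, so 686^192 ≡ 790·1009 ≡ 923 (mod 1063)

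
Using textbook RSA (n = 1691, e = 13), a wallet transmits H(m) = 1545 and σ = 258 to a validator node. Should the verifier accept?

reject

σ^2 ≡ 258^2 = 66564 ≡ 615
σ^4 ≡ 615^2 = 378225 ≡ 1132
σ^8 ≡ 1132^2 = 1281424 ≡ 1337
13 = 8 + 4 + 1, so σ^13 ≡ 1337·1132·258 ≡ 1607 (mod 1691)
The recovered value 1607 does not match the digest 1545.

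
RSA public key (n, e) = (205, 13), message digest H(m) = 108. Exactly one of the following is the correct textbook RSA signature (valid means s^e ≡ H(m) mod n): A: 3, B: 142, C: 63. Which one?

C

Candidate A: Squares mod 205: 3^1≡3, 3^2≡9, 3^4≡81, 3^8≡1; 13 = 8 + 4 + 1, so 3^13 ≡ 1·81·3 ≡ 38 (mod 205)
Candidate B: Squares mod 205: 142^1≡142, 142^2≡74, 142^4≡146, 142^8≡201; 13 = 8 + 4 + 1, so 142^13 ≡ 201·146·142 ≡ 97 (mod 205)
Candidate C: Squares mod 205: 63^1≡63, 63^2≡74, 63^4≡146, 63^8≡201; 13 = 8 + 4 + 1, so 63^13 ≡ 201·146·63 ≡ 108 (mod 205)
  → matches H(m) = 108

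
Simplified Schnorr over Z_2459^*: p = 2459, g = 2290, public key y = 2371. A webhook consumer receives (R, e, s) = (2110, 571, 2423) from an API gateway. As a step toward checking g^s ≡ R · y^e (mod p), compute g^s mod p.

1335

2290^2 = 5244100 ≡ 1512
2290^4 ≡ 1512^2 = 2286144 ≡ 1733
2290^8 ≡ 1733^2 = 3003289 ≡ 850
2290^16 ≡ 850^2 = 722500 ≡ 2013
2290^32 ≡ 2013^2 = 4052169 ≡ 2196
2290^64 ≡ 2196^2 = 4822416 ≡ 317
2290^128 ≡ 317^2 = 100489 ≡ 2129
2290^256 ≡ 2129^2 = 4532641 ≡ 704
2290^512 ≡ 704^2 = 495616 ≡ 1357
2290^1024 ≡ 1357^2 = 1841449 ≡ 2117
2290^2048 ≡ 2117^2 = 4481689 ≡ 1391
2423 = 2048 + 256 + 64 + 32 + 16 + 4 + 2 + 1, so 2290^2423 ≡ 1391·704·317·2196·2013·1733·1512·2290 ≡ 1335 (mod 2459)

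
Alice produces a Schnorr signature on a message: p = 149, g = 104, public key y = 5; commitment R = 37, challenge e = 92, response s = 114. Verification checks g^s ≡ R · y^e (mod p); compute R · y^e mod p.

63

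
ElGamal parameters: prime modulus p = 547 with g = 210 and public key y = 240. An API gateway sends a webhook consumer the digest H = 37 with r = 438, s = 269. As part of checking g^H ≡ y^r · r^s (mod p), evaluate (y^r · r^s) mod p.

Squares mod 547: 240^1≡240, 240^2≡165, 240^4≡422, 240^8≡309, 240^16≡303, 240^32≡460, 240^64≡458, 240^128≡263, 240^256≡247
438 = 256 + 128 + 32 + 16 + 4 + 2, so 240^438 ≡ 247·263·460·303·422·165 ≡ 247 (mod 547)
Squares mod 547: 438^1≡438, 438^2≡394, 438^4≡435, 438^8≡510, 438^16≡275, 438^32≡139, 438^64≡176, 438^128≡344, 438^256≡184
269 = 256 + 8 + 4 + 1, so 438^269 ≡ 184·510·435·438 ≡ 210 (mod 547)
y^r · r^s ≡ 247·210 = 51870 ≡ 452 (mod 547)

452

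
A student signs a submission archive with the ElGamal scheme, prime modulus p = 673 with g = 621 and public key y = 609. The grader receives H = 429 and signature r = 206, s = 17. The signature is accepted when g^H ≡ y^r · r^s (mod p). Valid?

no

Left side g^H mod p:
Squares mod 673: 621^1≡621, 621^2≡12, 621^4≡144, 621^8≡546, 621^16≡650, 621^32≡529, 621^64≡546, 621^128≡650, 621^256≡529
429 = 256 + 128 + 32 + 8 + 4 + 1, so 621^429 ≡ 529·650·529·546·144·621 ≡ 126 (mod 673)
Right side y^r · r^s mod p:
Squares mod 673: 609^1≡609, 609^2≡58, 609^4≡672, 609^8≡1, 609^16≡1, 609^32≡1, 609^64≡1, 609^128≡1
206 = 128 + 64 + 8 + 4 + 2, so 609^206 ≡ 1·1·1·672·58 ≡ 615 (mod 673)
Squares mod 673: 206^1≡206, 206^2≡37, 206^4≡23, 206^8≡529, 206^16≡546
17 = 16 + 1, so 206^17 ≡ 546·206 ≡ 85 (mod 673)
615·85 = 52275 ≡ 454 (mod 673)
126 ≠ 454, so verification fails.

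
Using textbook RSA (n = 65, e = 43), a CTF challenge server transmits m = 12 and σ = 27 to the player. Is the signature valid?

Squares mod 65: σ^1≡27, σ^2≡14, σ^4≡1, σ^8≡1, σ^16≡1, σ^32≡1
43 = 32 + 8 + 2 + 1, so σ^43 ≡ 1·1·14·27 ≡ 53 (mod 65)
σ^43 mod 65 = 53, but m = 12.

invalid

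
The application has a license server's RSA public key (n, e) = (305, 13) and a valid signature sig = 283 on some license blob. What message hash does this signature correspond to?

Squares mod 305: sig^1≡283, sig^2≡179, sig^4≡16, sig^8≡256
13 = 8 + 4 + 1, so sig^13 ≡ 256·16·283 ≡ 168 (mod 305)

168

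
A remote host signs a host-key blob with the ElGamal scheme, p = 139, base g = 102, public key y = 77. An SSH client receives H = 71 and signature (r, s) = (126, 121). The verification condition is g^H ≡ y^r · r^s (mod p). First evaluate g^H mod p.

21

Squares mod 139: 102^1≡102, 102^2≡118, 102^4≡24, 102^8≡20, 102^16≡122, 102^32≡11, 102^64≡121
71 = 64 + 4 + 2 + 1, so 102^71 ≡ 121·24·118·102 ≡ 21 (mod 139)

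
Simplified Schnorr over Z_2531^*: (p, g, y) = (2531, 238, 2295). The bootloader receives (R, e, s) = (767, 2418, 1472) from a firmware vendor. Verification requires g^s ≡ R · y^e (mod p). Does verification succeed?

fails

g^s mod p:
238^2 = 56644 ≡ 962
238^4 ≡ 962^2 = 925444 ≡ 1629
238^8 ≡ 1629^2 = 2653641 ≡ 1153
238^16 ≡ 1153^2 = 1329409 ≡ 634
238^32 ≡ 634^2 = 401956 ≡ 2058
238^64 ≡ 2058^2 = 4235364 ≡ 1001
238^128 ≡ 1001^2 = 1002001 ≡ 2256
238^256 ≡ 2256^2 = 5089536 ≡ 2226
238^512 ≡ 2226^2 = 4955076 ≡ 1909
238^1024 ≡ 1909^2 = 3644281 ≡ 2172
1472 = 1024 + 256 + 128 + 64, so 238^1472 ≡ 2172·2226·2256·1001 ≡ 2481 (mod 2531)
R · y^e mod p:
2295^2 = 5267025 ≡ 14
2295^4 ≡ 14^2 = 196
2295^8 ≡ 196^2 = 38416 ≡ 451
2295^16 ≡ 451^2 = 203401 ≡ 921
2295^32 ≡ 921^2 = 848241 ≡ 356
2295^64 ≡ 356^2 = 126736 ≡ 186
2295^128 ≡ 186^2 = 34596 ≡ 1693
2295^256 ≡ 1693^2 = 2866249 ≡ 1157
2295^512 ≡ 1157^2 = 1338649 ≡ 2281
2295^1024 ≡ 2281^2 = 5202961 ≡ 1756
2295^2048 ≡ 1756^2 = 3083536 ≡ 778
2418 = 2048 + 256 + 64 + 32 + 16 + 2, so 2295^2418 ≡ 778·1157·186·356·921·14 ≡ 2098 (mod 2531)
767·2098 = 1609166 ≡ 1981 (mod 2531)
2481 ≠ 1981; the check fails.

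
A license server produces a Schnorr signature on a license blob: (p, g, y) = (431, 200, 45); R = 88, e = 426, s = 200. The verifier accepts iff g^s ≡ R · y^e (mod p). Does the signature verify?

g^s mod p:
200^2 = 40000 ≡ 348
200^4 ≡ 348^2 = 121104 ≡ 424
200^8 ≡ 424^2 = 179776 ≡ 49
200^16 ≡ 49^2 = 2401 ≡ 246
200^32 ≡ 246^2 = 60516 ≡ 176
200^64 ≡ 176^2 = 30976 ≡ 375
200^128 ≡ 375^2 = 140625 ≡ 119
200 = 128 + 64 + 8, so 200^200 ≡ 119·375·49 ≡ 162 (mod 431)
R · y^e mod p:
45^2 = 2025 ≡ 301
45^4 ≡ 301^2 = 90601 ≡ 91
45^8 ≡ 91^2 = 8281 ≡ 92
45^16 ≡ 92^2 = 8464 ≡ 275
45^32 ≡ 275^2 = 75625 ≡ 200
45^64 ≡ 200^2 = 40000 ≡ 348
45^128 ≡ 348^2 = 121104 ≡ 424
45^256 ≡ 424^2 = 179776 ≡ 49
426 = 256 + 128 + 32 + 8 + 2, so 45^426 ≡ 49·424·200·92·301 ≡ 90 (mod 431)
88·90 = 7920 ≡ 162 (mod 431)
162 ≡ 162 (mod 431); signature holds.

verifies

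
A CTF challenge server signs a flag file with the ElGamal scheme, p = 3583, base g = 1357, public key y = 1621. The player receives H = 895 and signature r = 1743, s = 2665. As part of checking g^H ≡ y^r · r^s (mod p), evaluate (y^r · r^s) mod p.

Squares mod 3583: 1621^1≡1621, 1621^2≡1302, 1621^4≡445, 1621^8≡960, 1621^16≡769, 1621^32≡166, 1621^64≡2475, 1621^128≡2278, 1621^256≡1100, 1621^512≡2529, 1621^1024≡186
1743 = 1024 + 512 + 128 + 64 + 8 + 4 + 2 + 1, so 1621^1743 ≡ 186·2529·2278·2475·960·445·1302·1621 ≡ 2001 (mod 3583)
Squares mod 3583: 1743^1≡1743, 1743^2≡3248, 1743^4≡1152, 1743^8≡1394, 1743^16≡1250, 1743^32≡312, 1743^64≡603, 1743^128≡1726, 1743^256≡1603, 1743^512≡598, 1743^1024≡2887, 1743^2048≡711
2665 = 2048 + 512 + 64 + 32 + 8 + 1, so 1743^2665 ≡ 711·598·603·312·1394·1743 ≡ 2250 (mod 3583)
y^r · r^s ≡ 2001·2250 = 4502250 ≡ 2002 (mod 3583)

2002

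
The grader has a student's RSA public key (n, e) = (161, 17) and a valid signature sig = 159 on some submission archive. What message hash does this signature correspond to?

143

sig^2 ≡ 159^2 = 25281 ≡ 4
sig^4 ≡ 4^2 = 16
sig^8 ≡ 16^2 = 256 ≡ 95
sig^16 ≡ 95^2 = 9025 ≡ 9
17 = 16 + 1, so sig^17 ≡ 9·159 ≡ 143 (mod 161)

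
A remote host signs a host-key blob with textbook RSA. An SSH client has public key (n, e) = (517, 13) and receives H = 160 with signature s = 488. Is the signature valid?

s^2 ≡ 488^2 = 238144 ≡ 324
s^4 ≡ 324^2 = 104976 ≡ 25
s^8 ≡ 25^2 = 625 ≡ 108
13 = 8 + 4 + 1, so s^13 ≡ 108·25·488 ≡ 284 (mod 517)
The recovered value 284 does not match the digest 160.

invalid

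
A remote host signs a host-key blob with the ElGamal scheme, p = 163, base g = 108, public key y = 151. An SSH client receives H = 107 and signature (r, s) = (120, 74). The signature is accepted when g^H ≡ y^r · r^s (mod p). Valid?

Left side g^H mod p:
Squares mod 163: 108^1≡108, 108^2≡91, 108^4≡131, 108^8≡46, 108^16≡160, 108^32≡9, 108^64≡81
107 = 64 + 32 + 8 + 2 + 1, so 108^107 ≡ 81·9·46·91·108 ≡ 7 (mod 163)
Right side y^r · r^s mod p:
Squares mod 163: 151^1≡151, 151^2≡144, 151^4≡35, 151^8≡84, 151^16≡47, 151^32≡90, 151^64≡113
120 = 64 + 32 + 16 + 8, so 151^120 ≡ 113·90·47·84 ≡ 22 (mod 163)
Squares mod 163: 120^1≡120, 120^2≡56, 120^4≡39, 120^8≡54, 120^16≡145, 120^32≡161, 120^64≡4
74 = 64 + 8 + 2, so 120^74 ≡ 4·54·56 ≡ 34 (mod 163)
22·34 = 748 ≡ 96 (mod 163)
7 ≠ 96, so verification fails.

no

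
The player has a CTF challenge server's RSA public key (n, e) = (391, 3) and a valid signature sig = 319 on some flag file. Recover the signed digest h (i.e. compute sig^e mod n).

157

sig^2 ≡ 319^2 = 101761 ≡ 101
3 = 2 + 1, so sig^3 ≡ 101·319 ≡ 157 (mod 391)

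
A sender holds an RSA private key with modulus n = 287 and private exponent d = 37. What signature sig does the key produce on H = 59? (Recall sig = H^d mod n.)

H^2 ≡ 59^2 = 3481 ≡ 37
H^4 ≡ 37^2 = 1369 ≡ 221
H^8 ≡ 221^2 = 48841 ≡ 51
H^16 ≡ 51^2 = 2601 ≡ 18
H^32 ≡ 18^2 = 324 ≡ 37
37 = 32 + 4 + 1, so H^37 ≡ 37·221·59 ≡ 283 (mod 287)

283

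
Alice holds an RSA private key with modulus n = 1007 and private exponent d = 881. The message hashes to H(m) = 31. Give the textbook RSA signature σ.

350

(H(m))^881 mod 1007 = 350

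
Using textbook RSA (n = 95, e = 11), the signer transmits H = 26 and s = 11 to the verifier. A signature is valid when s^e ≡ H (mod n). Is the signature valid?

valid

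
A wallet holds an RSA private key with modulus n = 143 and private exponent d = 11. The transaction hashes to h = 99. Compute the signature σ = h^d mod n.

Squares mod 143: h^1≡99, h^2≡77, h^4≡66, h^8≡66
11 = 8 + 2 + 1, so h^11 ≡ 66·77·99 ≡ 44 (mod 143)

44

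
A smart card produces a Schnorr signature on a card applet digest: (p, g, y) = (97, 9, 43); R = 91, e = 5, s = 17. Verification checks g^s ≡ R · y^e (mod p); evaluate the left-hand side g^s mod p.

24

9^2 = 81
9^4 ≡ 81^2 = 6561 ≡ 62
9^8 ≡ 62^2 = 3844 ≡ 61
9^16 ≡ 61^2 = 3721 ≡ 35
17 = 16 + 1, so 9^17 ≡ 35·9 ≡ 24 (mod 97)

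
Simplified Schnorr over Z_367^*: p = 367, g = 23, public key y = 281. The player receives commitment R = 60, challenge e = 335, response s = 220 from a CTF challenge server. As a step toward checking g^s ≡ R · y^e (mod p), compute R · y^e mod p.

113

281^2 = 78961 ≡ 56
281^4 ≡ 56^2 = 3136 ≡ 200
281^8 ≡ 200^2 = 40000 ≡ 364
281^16 ≡ 364^2 = 132496 ≡ 9
281^32 ≡ 9^2 = 81
281^64 ≡ 81^2 = 6561 ≡ 322
281^128 ≡ 322^2 = 103684 ≡ 190
281^256 ≡ 190^2 = 36100 ≡ 134
335 = 256 + 64 + 8 + 4 + 2 + 1, so 281^335 ≡ 134·322·364·200·56·281 ≡ 8 (mod 367)
R · y^e ≡ 60·8 = 480 ≡ 113 (mod 367)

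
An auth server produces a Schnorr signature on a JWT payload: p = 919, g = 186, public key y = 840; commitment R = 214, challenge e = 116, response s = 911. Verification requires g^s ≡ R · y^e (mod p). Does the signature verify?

g^s mod p:
Squares mod 919: 186^1≡186, 186^2≡593, 186^4≡591, 186^8≡61, 186^16≡45, 186^32≡187, 186^64≡47, 186^128≡371, 186^256≡710, 186^512≡488
911 = 512 + 256 + 128 + 8 + 4 + 2 + 1, so 186^911 ≡ 488·710·371·61·591·593·186 ≡ 681 (mod 919)
R · y^e mod p:
Squares mod 919: 840^1≡840, 840^2≡727, 840^4≡104, 840^8≡707, 840^16≡832, 840^32≡217, 840^64≡220
116 = 64 + 32 + 16 + 4, so 840^116 ≡ 220·217·832·104 ≡ 536 (mod 919)
214·536 = 114704 ≡ 748 (mod 919)
681 ≠ 748; the check fails.

does not verify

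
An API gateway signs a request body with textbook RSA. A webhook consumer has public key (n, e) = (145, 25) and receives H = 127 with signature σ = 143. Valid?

no

σ^2 ≡ 143^2 = 20449 ≡ 4
σ^4 ≡ 4^2 = 16
σ^8 ≡ 16^2 = 256 ≡ 111
σ^16 ≡ 111^2 = 12321 ≡ 141
25 = 16 + 8 + 1, so σ^25 ≡ 141·111·143 ≡ 18 (mod 145)
σ^25 mod 145 = 18, but H = 127.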